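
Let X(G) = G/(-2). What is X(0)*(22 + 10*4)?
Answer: 0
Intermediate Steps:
X(G) = -G/2 (X(G) = G*(-½) = -G/2)
X(0)*(22 + 10*4) = (-½*0)*(22 + 10*4) = 0*(22 + 40) = 0*62 = 0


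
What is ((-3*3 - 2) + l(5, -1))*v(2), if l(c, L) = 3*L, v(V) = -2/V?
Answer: 14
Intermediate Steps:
((-3*3 - 2) + l(5, -1))*v(2) = ((-3*3 - 2) + 3*(-1))*(-2/2) = ((-9 - 2) - 3)*(-2*1/2) = (-11 - 3)*(-1) = -14*(-1) = 14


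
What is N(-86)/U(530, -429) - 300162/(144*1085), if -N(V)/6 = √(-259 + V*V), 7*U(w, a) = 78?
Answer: -50027/26040 - 21*√793/13 ≈ -47.411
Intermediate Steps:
U(w, a) = 78/7 (U(w, a) = (⅐)*78 = 78/7)
N(V) = -6*√(-259 + V²) (N(V) = -6*√(-259 + V*V) = -6*√(-259 + V²))
N(-86)/U(530, -429) - 300162/(144*1085) = (-6*√(-259 + (-86)²))/(78/7) - 300162/(144*1085) = -6*√(-259 + 7396)*(7/78) - 300162/156240 = -18*√793*(7/78) - 300162*1/156240 = -18*√793*(7/78) - 50027/26040 = -21*√793/13 - 50027/26040 = -50027/26040 - 21*√793/13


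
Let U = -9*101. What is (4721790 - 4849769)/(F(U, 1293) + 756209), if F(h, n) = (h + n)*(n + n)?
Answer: -127979/1749233 ≈ -0.073163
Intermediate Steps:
U = -909
F(h, n) = 2*n*(h + n) (F(h, n) = (h + n)*(2*n) = 2*n*(h + n))
(4721790 - 4849769)/(F(U, 1293) + 756209) = (4721790 - 4849769)/(2*1293*(-909 + 1293) + 756209) = -127979/(2*1293*384 + 756209) = -127979/(993024 + 756209) = -127979/1749233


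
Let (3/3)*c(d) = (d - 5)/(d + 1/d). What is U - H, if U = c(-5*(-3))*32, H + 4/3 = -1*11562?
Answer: 3927170/339 ≈ 11585.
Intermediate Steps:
H = -34690/3 (H = -4/3 - 1*11562 = -4/3 - 11562 = -34690/3 ≈ -11563.)
c(d) = (-5 + d)/(d + 1/d) (c(d) = (d - 5)/(d + 1/d) = (-5 + d)/(d + 1/d))
U = 2400/113 (U = ((-5*(-3))*(-5 - 5*(-3))/(1 + (-5*(-3))²))*32 = (15*(-5 + 15)/(1 + 15²))*32 = (15*10/(1 + 225))*32 = (15*10/226)*32 = (15*(1/226)*10)*32 = (75/113)*32 = 2400/113 ≈ 21.239)
U - H = 2400/113 - 1*(-34690/3) = 2400/113 + 34690/3 = 3927170/339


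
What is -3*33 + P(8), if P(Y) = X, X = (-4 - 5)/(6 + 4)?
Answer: -999/10 ≈ -99.900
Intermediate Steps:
X = -9/10 ≈ -0.90000
P(Y) = -9/10
-3*33 + P(8) = -3*33 - 9/10 = -99 - 9/10 = -999/10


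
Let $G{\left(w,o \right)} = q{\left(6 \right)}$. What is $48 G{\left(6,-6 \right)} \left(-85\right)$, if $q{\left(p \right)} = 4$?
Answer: $-16320$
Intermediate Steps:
$G{\left(w,o \right)} = 4$
$48 G{\left(6,-6 \right)} \left(-85\right) = 48 \cdot 4 \left(-85\right) = 192 \left(-85\right) = -16320$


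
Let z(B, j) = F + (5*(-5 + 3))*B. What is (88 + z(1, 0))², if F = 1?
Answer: 6241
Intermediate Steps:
z(B, j) = 1 - 10*B (z(B, j) = 1 + (5*(-5 + 3))*B = 1 + (5*(-2))*B = 1 - 10*B)
(88 + z(1, 0))² = (88 + (1 - 10*1))² = (88 + (1 - 10))² = (88 - 9)² = 79² = 6241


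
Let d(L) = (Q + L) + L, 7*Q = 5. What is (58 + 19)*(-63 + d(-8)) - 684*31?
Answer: -27232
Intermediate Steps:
Q = 5/7 (Q = (⅐)*5 = 5/7 ≈ 0.71429)
d(L) = 5/7 + 2*L (d(L) = (5/7 + L) + L = 5/7 + 2*L)
(58 + 19)*(-63 + d(-8)) - 684*31 = (58 + 19)*(-63 + (5/7 + 2*(-8))) - 684*31 = 77*(-63 + (5/7 - 16)) - 114*186 = 77*(-63 - 107/7) - 21204 = 77*(-548/7) - 21204 = -6028 - 21204 = -27232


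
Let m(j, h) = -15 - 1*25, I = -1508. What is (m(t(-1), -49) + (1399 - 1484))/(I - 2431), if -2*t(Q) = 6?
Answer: 125/3939 ≈ 0.031734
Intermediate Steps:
t(Q) = -3 (t(Q) = -1/2*6 = -3)
m(j, h) = -40 (m(j, h) = -15 - 25 = -40)
(m(t(-1), -49) + (1399 - 1484))/(I - 2431) = (-40 + (1399 - 1484))/(-1508 - 2431) = (-40 - 85)/(-3939) = -125*(-1/3939) = 125/3939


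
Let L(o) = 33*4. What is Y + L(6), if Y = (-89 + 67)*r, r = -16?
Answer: 484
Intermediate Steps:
L(o) = 132
Y = 352 (Y = (-89 + 67)*(-16) = -22*(-16) = 352)
Y + L(6) = 352 + 132 = 484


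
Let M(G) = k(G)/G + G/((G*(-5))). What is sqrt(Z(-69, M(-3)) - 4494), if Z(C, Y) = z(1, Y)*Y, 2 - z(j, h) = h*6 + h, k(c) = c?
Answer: I*sqrt(112422)/5 ≈ 67.059*I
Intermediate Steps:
z(j, h) = 2 - 7*h (z(j, h) = 2 - (h*6 + h) = 2 - (6*h + h) = 2 - 7*h)
M(G) = 4/5 (M(G) = G/G + G/((G*(-5))) = 1 + G/((-5*G)) = 1 + G*(-1/(5*G)) = 1 - 1/5 = 4/5)
Z(C, Y) = Y*(2 - 7*Y) (Z(C, Y) = (2 - 7*Y)*Y = Y*(2 - 7*Y))
sqrt(Z(-69, M(-3)) - 4494) = sqrt(4*(2 - 7*4/5)/5 - 4494) = sqrt(4*(2 - 28/5)/5 - 4494) = sqrt((4/5)*(-18/5) - 4494) = sqrt(-72/25 - 4494) = sqrt(-112422/25) = I*sqrt(112422)/5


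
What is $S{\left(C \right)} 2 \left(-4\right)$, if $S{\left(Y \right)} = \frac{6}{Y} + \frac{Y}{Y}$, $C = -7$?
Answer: $- \frac{8}{7} \approx -1.1429$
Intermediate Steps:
$S{\left(Y \right)} = 1 + \frac{6}{Y}$ ($S{\left(Y \right)} = \frac{6}{Y} + 1 = 1 + \frac{6}{Y}$)
$S{\left(C \right)} 2 \left(-4\right) = \frac{6 - 7}{-7} \cdot 2 \left(-4\right) = \left(- \frac{1}{7}\right) \left(-1\right) \left(-8\right) = \frac{1}{7} \left(-8\right) = - \frac{8}{7}$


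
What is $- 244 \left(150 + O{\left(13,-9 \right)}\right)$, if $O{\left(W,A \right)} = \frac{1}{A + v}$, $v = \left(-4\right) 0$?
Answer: $- \frac{329156}{9} \approx -36573.0$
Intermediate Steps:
$v = 0$
$O{\left(W,A \right)} = \frac{1}{A}$ ($O{\left(W,A \right)} = \frac{1}{A + 0} = \frac{1}{A}$)
$- 244 \left(150 + O{\left(13,-9 \right)}\right) = - 244 \left(150 + \frac{1}{-9}\right) = - 244 \left(150 - \frac{1}{9}\right) = \left(-244\right) \frac{1349}{9} = - \frac{329156}{9}$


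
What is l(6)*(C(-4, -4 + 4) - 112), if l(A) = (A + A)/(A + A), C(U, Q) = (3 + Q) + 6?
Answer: -103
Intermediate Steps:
C(U, Q) = 9 + Q
l(A) = 1 (l(A) = (2*A)/((2*A)) = (2*A)*(1/(2*A)) = 1)
l(6)*(C(-4, -4 + 4) - 112) = 1*((9 + (-4 + 4)) - 112) = 1*((9 + 0) - 112) = 1*(9 - 112) = 1*(-103) = -103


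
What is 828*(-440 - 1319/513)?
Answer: -20887588/57 ≈ -3.6645e+5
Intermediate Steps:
828*(-440 - 1319/513) = 828*(-227039/513) = -20887588/57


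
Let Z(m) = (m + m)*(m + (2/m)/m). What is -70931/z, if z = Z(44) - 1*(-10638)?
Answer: -780241/159611 ≈ -4.8884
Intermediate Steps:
Z(m) = 2*m*(m + 2/m**2) (Z(m) = (2*m)*(m + 2/m**2) = 2*m*(m + 2/m**2))
z = 159611/11 (z = 2*(2 + 44**3)/44 - 1*(-10638) = 2*(1/44)*(2 + 85184) + 10638 = 2*(1/44)*85186 + 10638 = 42593/11 + 10638 = 159611/11 ≈ 14510.)
-70931/z = -70931/159611/11 = -70931*11/159611 = -780241/159611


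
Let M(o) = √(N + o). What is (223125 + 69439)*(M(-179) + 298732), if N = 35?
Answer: 87398228848 + 3510768*I ≈ 8.7398e+10 + 3.5108e+6*I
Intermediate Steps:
M(o) = √(35 + o)
(223125 + 69439)*(M(-179) + 298732) = (223125 + 69439)*(√(35 - 179) + 298732) = 292564*(√(-144) + 298732) = 292564*(12*I + 298732) = 292564*(298732 + 12*I) = 87398228848 + 3510768*I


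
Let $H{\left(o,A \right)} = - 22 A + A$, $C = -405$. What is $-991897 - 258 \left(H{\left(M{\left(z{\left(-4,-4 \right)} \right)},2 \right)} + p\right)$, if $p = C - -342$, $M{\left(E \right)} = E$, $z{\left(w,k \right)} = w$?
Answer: $-964807$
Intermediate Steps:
$p = -63$ ($p = -405 - -342 = -405 + 342 = -63$)
$H{\left(o,A \right)} = - 21 A$
$-991897 - 258 \left(H{\left(M{\left(z{\left(-4,-4 \right)} \right)},2 \right)} + p\right) = -991897 - 258 \left(\left(-21\right) 2 - 63\right) = -991897 - 258 \left(-42 - 63\right) = -991897 - 258 \left(-105\right) = -991897 - -27090 = -991897 + 27090 = -964807$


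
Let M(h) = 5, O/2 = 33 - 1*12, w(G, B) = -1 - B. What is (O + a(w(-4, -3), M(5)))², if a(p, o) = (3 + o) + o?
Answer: 3025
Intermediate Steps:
O = 42 (O = 2*(33 - 1*12) = 2*(33 - 12) = 2*21 = 42)
a(p, o) = 3 + 2*o
(O + a(w(-4, -3), M(5)))² = (42 + (3 + 2*5))² = (42 + (3 + 10))² = (42 + 13)² = 55² = 3025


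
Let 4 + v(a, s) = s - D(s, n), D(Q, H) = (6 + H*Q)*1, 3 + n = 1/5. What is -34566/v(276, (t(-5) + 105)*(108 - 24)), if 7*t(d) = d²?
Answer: -17283/17323 ≈ -0.99769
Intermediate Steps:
n = -14/5 (n = -3 + 1/5 = -3 + ⅕ = -14/5 ≈ -2.8000)
D(Q, H) = 6 + H*Q
t(d) = d²/7
v(a, s) = -10 + 19*s/5 (v(a, s) = -4 + (s - (6 - 14*s/5)) = -4 + (s + (-6 + 14*s/5)) = -4 + (-6 + 19*s/5) = -10 + 19*s/5)
-34566/v(276, (t(-5) + 105)*(108 - 24)) = -34566/(-10 + 19*(((⅐)*(-5)² + 105)*(108 - 24))/5) = -34566/(-10 + 19*(((⅐)*25 + 105)*84)/5) = -34566/(-10 + 19*((25/7 + 105)*84)/5) = -34566/(-10 + 19*((760/7)*84)/5) = -34566/(-10 + (19/5)*9120) = -34566/(-10 + 34656) = -34566/34646 = -34566*1/34646 = -17283/17323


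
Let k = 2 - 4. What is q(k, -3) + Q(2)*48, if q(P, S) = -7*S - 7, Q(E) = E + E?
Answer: 206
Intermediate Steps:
Q(E) = 2*E
k = -2
q(P, S) = -7 - 7*S
q(k, -3) + Q(2)*48 = (-7 - 7*(-3)) + (2*2)*48 = (-7 + 21) + 4*48 = 14 + 192 = 206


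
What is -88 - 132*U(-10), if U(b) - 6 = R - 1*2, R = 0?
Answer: -616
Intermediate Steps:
U(b) = 4 (U(b) = 6 + (0 - 1*2) = 6 + (0 - 2) = 6 - 2 = 4)
-88 - 132*U(-10) = -88 - 132*4 = -88 - 528 = -616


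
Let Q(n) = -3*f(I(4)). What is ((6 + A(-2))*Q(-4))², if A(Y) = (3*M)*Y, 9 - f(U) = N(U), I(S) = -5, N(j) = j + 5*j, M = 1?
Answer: 0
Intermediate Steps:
N(j) = 6*j
f(U) = 9 - 6*U
A(Y) = 3*Y (A(Y) = (3*1)*Y = 3*Y)
Q(n) = -117 (Q(n) = -3*(9 - 6*(-5)) = -3*(9 + 30) = -3*39 = -117)
((6 + A(-2))*Q(-4))² = ((6 + 3*(-2))*(-117))² = ((6 - 6)*(-117))² = (0*(-117))² = 0² = 0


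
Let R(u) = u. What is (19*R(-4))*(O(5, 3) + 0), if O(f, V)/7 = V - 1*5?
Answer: 1064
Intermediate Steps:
O(f, V) = -35 + 7*V (O(f, V) = 7*(V - 1*5) = 7*(V - 5) = 7*(-5 + V) = -35 + 7*V)
(19*R(-4))*(O(5, 3) + 0) = (19*(-4))*((-35 + 7*3) + 0) = -76*((-35 + 21) + 0) = -76*(-14 + 0) = -76*(-14) = 1064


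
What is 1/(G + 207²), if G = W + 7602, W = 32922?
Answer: 1/83373 ≈ 1.1994e-5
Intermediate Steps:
G = 40524 (G = 32922 + 7602 = 40524)
1/(G + 207²) = 1/(40524 + 207²) = 1/(40524 + 42849) = 1/83373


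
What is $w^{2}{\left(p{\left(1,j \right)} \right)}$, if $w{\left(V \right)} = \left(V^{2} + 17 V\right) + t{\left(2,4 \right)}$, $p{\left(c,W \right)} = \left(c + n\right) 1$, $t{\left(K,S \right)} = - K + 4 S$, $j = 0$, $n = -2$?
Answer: $4$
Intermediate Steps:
$p{\left(c,W \right)} = -2 + c$ ($p{\left(c,W \right)} = \left(c - 2\right) 1 = \left(-2 + c\right) 1 = -2 + c$)
$w{\left(V \right)} = 14 + V^{2} + 17 V$ ($w{\left(V \right)} = \left(V^{2} + 17 V\right) + \left(\left(-1\right) 2 + 4 \cdot 4\right) = \left(V^{2} + 17 V\right) + \left(-2 + 16\right) = \left(V^{2} + 17 V\right) + 14 = 14 + V^{2} + 17 V$)
$w^{2}{\left(p{\left(1,j \right)} \right)} = \left(14 + \left(-2 + 1\right)^{2} + 17 \left(-2 + 1\right)\right)^{2} = \left(14 + \left(-1\right)^{2} + 17 \left(-1\right)\right)^{2} = \left(14 + 1 - 17\right)^{2} = \left(-2\right)^{2} = 4$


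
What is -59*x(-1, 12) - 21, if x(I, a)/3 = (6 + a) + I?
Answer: -3030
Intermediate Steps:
x(I, a) = 18 + 3*I + 3*a (x(I, a) = 3*((6 + a) + I) = 3*(6 + I + a) = 18 + 3*I + 3*a)
-59*x(-1, 12) - 21 = -59*(18 + 3*(-1) + 3*12) - 21 = -59*(18 - 3 + 36) - 21 = -59*51 - 21 = -3009 - 21 = -3030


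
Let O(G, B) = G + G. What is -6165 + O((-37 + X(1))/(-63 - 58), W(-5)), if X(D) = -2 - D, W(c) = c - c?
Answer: -745885/121 ≈ -6164.3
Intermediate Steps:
W(c) = 0
O(G, B) = 2*G
-6165 + O((-37 + X(1))/(-63 - 58), W(-5)) = -6165 + 2*((-37 + (-2 - 1*1))/(-63 - 58)) = -6165 + 2*((-37 + (-2 - 1))/(-121)) = -6165 + 2*((-37 - 3)*(-1/121)) = -6165 + 2*(-40*(-1/121)) = -6165 + 2*(40/121) = -6165 + 80/121 = -745885/121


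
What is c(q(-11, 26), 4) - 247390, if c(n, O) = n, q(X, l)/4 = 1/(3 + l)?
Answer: -7174306/29 ≈ -2.4739e+5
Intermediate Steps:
q(X, l) = 4/(3 + l)
c(q(-11, 26), 4) - 247390 = 4/(3 + 26) - 247390 = 4/29 - 247390 = -7174306/29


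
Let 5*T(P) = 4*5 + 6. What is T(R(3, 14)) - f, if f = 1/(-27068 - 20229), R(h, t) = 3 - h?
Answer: 1229727/236485 ≈ 5.2000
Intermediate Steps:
T(P) = 26/5 (T(P) = (4*5 + 6)/5 = (20 + 6)/5 = (⅕)*26 = 26/5)
f = -1/47297 (f = 1/(-47297) = -1/47297 ≈ -2.1143e-5)
T(R(3, 14)) - f = 26/5 - 1*(-1/47297) = 26/5 + 1/47297 = 1229727/236485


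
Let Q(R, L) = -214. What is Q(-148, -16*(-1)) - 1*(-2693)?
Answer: 2479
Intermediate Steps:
Q(-148, -16*(-1)) - 1*(-2693) = -214 - 1*(-2693) = -214 + 2693 = 2479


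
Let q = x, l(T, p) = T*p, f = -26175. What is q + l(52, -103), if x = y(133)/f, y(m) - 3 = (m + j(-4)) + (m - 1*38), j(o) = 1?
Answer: -140193532/26175 ≈ -5356.0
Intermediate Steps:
y(m) = -34 + 2*m (y(m) = 3 + ((m + 1) + (m - 1*38)) = 3 + ((1 + m) + (m - 38)) = 3 + ((1 + m) + (-38 + m)) = 3 + (-37 + 2*m) = -34 + 2*m)
x = -232/26175 (x = (-34 + 2*133)/(-26175) = (-34 + 266)*(-1/26175) = 232*(-1/26175) = -232/26175 ≈ -0.0088634)
q = -232/26175 ≈ -0.0088634
q + l(52, -103) = -232/26175 + 52*(-103) = -232/26175 - 5356 = -140193532/26175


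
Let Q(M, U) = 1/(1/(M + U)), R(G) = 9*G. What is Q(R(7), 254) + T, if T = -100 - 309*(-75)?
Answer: 23392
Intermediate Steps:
Q(M, U) = M + U
T = 23075 (T = -100 + 23175 = 23075)
Q(R(7), 254) + T = (9*7 + 254) + 23075 = (63 + 254) + 23075 = 317 + 23075 = 23392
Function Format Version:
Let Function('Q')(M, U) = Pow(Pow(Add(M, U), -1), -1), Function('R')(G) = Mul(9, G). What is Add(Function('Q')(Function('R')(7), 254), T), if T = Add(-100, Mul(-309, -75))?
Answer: 23392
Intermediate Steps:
Function('Q')(M, U) = Add(M, U)
T = 23075 (T = Add(-100, 23175) = 23075)
Add(Function('Q')(Function('R')(7), 254), T) = Add(Add(Mul(9, 7), 254), 23075) = Add(Add(63, 254), 23075) = Add(317, 23075) = 23392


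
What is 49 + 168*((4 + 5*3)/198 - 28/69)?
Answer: -2317/759 ≈ -3.0527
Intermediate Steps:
49 + 168*((4 + 5*3)/198 - 28/69) = 49 + 168*((4 + 15)*(1/198) - 28*1/69) = 49 + 168*(19*(1/198) - 28/69) = 49 + 168*(19/198 - 28/69) = 49 + 168*(-1411/4554) = 49 - 39508/759 = -2317/759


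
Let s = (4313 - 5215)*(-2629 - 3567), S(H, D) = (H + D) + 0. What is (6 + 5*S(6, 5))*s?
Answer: 340916312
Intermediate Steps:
S(H, D) = D + H (S(H, D) = (D + H) + 0 = D + H)
s = 5588792 (s = -902*(-6196) = 5588792)
(6 + 5*S(6, 5))*s = (6 + 5*(5 + 6))*5588792 = (6 + 5*11)*5588792 = (6 + 55)*5588792 = 61*5588792 = 340916312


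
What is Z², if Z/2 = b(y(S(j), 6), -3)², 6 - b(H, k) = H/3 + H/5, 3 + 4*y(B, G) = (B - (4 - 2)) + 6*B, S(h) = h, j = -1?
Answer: 8340544/625 ≈ 13345.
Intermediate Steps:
y(B, G) = -5/4 + 7*B/4 (y(B, G) = -¾ + ((B - (4 - 2)) + 6*B)/4 = -¾ + ((B - 1*2) + 6*B)/4 = -¾ + ((B - 2) + 6*B)/4 = -¾ + ((-2 + B) + 6*B)/4 = -¾ + (-2 + 7*B)/4 = -¾ + (-½ + 7*B/4) = -5/4 + 7*B/4)
b(H, k) = 6 - 8*H/15 (b(H, k) = 6 - (H/3 + H/5) = 6 - 8*H/15)
Z = 2888/25 (Z = 2*(6 - 8*(-5/4 + (7/4)*(-1))/15)² = 2*(6 - 8*(-5/4 - 7/4)/15)² = 2*(6 - 8/15*(-3))² = 2*(6 + 8/5)² = 2*(38/5)² = 2*(1444/25) = 2888/25 ≈ 115.52)
Z² = (2888/25)² = 8340544/625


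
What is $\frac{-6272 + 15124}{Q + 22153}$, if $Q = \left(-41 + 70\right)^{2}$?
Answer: $\frac{4426}{11497} \approx 0.38497$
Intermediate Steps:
$Q = 841$ ($Q = 29^{2} = 841$)
$\frac{-6272 + 15124}{Q + 22153} = \frac{-6272 + 15124}{841 + 22153} = \frac{8852}{22994} = 8852 \cdot \frac{1}{22994} = \frac{4426}{11497}$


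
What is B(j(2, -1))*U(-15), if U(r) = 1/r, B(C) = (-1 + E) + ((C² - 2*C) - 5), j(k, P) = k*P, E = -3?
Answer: 1/15 ≈ 0.066667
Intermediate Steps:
j(k, P) = P*k
B(C) = -9 + C² - 2*C (B(C) = (-1 - 3) + ((C² - 2*C) - 5) = -4 + (-5 + C² - 2*C) = -9 + C² - 2*C)
B(j(2, -1))*U(-15) = (-9 + (-1*2)² - (-2)*2)/(-15) = (-9 + (-2)² - 2*(-2))*(-1/15) = (-9 + 4 + 4)*(-1/15) = -1*(-1/15) = 1/15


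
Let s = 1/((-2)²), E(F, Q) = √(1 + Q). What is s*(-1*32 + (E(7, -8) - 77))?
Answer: -109/4 + I*√7/4 ≈ -27.25 + 0.66144*I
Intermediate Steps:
s = ¼ (s = 1/4 = ¼ ≈ 0.25000)
s*(-1*32 + (E(7, -8) - 77)) = (-1*32 + (√(1 - 8) - 77))/4 = (-32 + (√(-7) - 77))/4 = (-32 + (I*√7 - 77))/4 = (-32 + (-77 + I*√7))/4 = (-109 + I*√7)/4 = -109/4 + I*√7/4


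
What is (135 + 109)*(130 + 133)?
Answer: 64172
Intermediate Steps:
(135 + 109)*(130 + 133) = 244*263 = 64172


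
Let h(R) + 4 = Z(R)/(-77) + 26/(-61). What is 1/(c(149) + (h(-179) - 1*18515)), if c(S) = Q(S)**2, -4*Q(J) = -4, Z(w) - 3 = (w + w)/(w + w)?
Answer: -4697/86981292 ≈ -5.4000e-5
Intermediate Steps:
Z(w) = 4 (Z(w) = 3 + (w + w)/(w + w) = 3 + (2*w)/((2*w)) = 3 + (2*w)*(1/(2*w)) = 3 + 1 = 4)
Q(J) = 1 (Q(J) = -1/4*(-4) = 1)
h(R) = -21034/4697 (h(R) = -4 + (4/(-77) + 26/(-61)) = -4 + (4*(-1/77) + 26*(-1/61)) = -4 + (-4/77 - 26/61) = -4 - 2246/4697 = -21034/4697)
c(S) = 1 (c(S) = 1**2 = 1)
1/(c(149) + (h(-179) - 1*18515)) = 1/(1 + (-21034/4697 - 1*18515)) = 1/(1 + (-21034/4697 - 18515)) = 1/(1 - 86985989/4697) = 1/(-86981292/4697) = -4697/86981292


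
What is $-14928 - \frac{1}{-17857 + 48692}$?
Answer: $- \frac{460304881}{30835} \approx -14928.0$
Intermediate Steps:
$-14928 - \frac{1}{-17857 + 48692} = -14928 - \frac{1}{30835} = - \frac{460304881}{30835}$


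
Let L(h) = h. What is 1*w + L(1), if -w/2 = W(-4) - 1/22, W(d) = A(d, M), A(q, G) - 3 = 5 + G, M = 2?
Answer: -208/11 ≈ -18.909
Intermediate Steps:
A(q, G) = 8 + G (A(q, G) = 3 + (5 + G) = 8 + G)
W(d) = 10 (W(d) = 8 + 2 = 10)
w = -219/11 (w = -2*(10 - 1/22) = -2*219/22 = -219/11 ≈ -19.909)
1*w + L(1) = 1*(-219/11) + 1 = -219/11 + 1 = -208/11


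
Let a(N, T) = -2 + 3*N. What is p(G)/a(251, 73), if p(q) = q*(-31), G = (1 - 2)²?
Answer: -31/751 ≈ -0.041278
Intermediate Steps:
G = 1 (G = (-1)² = 1)
p(q) = -31*q
p(G)/a(251, 73) = (-31*1)/(-2 + 3*251) = -31/(-2 + 753) = -31/751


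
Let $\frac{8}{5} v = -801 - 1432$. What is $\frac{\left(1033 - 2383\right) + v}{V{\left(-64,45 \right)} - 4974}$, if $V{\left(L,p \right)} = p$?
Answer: $\frac{21965}{39432} \approx 0.55703$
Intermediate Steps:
$v = - \frac{11165}{8}$ ($v = \frac{5 \left(-801 - 1432\right)}{8} = \frac{5}{8} \left(-2233\right) = - \frac{11165}{8} \approx -1395.6$)
$\frac{\left(1033 - 2383\right) + v}{V{\left(-64,45 \right)} - 4974} = \frac{\left(1033 - 2383\right) - \frac{11165}{8}}{45 - 4974} = \frac{\left(1033 - 2383\right) - \frac{11165}{8}}{-4929} = \left(-1350 - \frac{11165}{8}\right) \left(- \frac{1}{4929}\right) = \left(- \frac{21965}{8}\right) \left(- \frac{1}{4929}\right) = \frac{21965}{39432}$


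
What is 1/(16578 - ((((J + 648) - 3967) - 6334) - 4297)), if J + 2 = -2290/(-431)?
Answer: 431/13156140 ≈ 3.2760e-5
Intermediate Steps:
J = 1428/431 (J = -2 - 2290/(-431) = -2 - 2290*(-1/431) = -2 + 2290/431 = 1428/431 ≈ 3.3132)
1/(16578 - ((((J + 648) - 3967) - 6334) - 4297)) = 1/(16578 - ((((1428/431 + 648) - 3967) - 6334) - 4297)) = 1/(16578 - (((280716/431 - 3967) - 6334) - 4297)) = 1/(16578 - ((-1429061/431 - 6334) - 4297)) = 1/(16578 - (-4159015/431 - 4297)) = 1/(16578 - 1*(-6011022/431)) = 1/(16578 + 6011022/431) = 1/(13156140/431) = 431/13156140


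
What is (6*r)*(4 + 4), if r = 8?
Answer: 384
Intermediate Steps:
(6*r)*(4 + 4) = (6*8)*(4 + 4) = 48*8 = 384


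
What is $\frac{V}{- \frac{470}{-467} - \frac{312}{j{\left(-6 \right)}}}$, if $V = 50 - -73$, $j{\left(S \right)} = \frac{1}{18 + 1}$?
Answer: $- \frac{57441}{2767906} \approx -0.020753$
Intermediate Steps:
$j{\left(S \right)} = \frac{1}{19}$
$V = 123$ ($V = 50 + 73 = 123$)
$\frac{V}{- \frac{470}{-467} - \frac{312}{j{\left(-6 \right)}}} = \frac{123}{- \frac{470}{-467} - 312 \frac{1}{\frac{1}{19}}} = \frac{123}{\left(-470\right) \left(- \frac{1}{467}\right) - 5928} = \frac{123}{\frac{470}{467} - 5928} = \frac{123}{- \frac{2767906}{467}} = 123 \left(- \frac{467}{2767906}\right) = - \frac{57441}{2767906}$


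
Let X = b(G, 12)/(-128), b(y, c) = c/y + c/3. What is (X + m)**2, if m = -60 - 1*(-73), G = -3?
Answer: 169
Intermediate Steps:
b(y, c) = c/3 + c/y (b(y, c) = c/y + c*(1/3) = c/y + c/3 = c/3 + c/y)
X = 0 (X = ((1/3)*12 + 12/(-3))/(-128) = (4 + 12*(-1/3))*(-1/128) = (4 - 4)*(-1/128) = 0*(-1/128) = 0)
m = 13 (m = -60 + 73 = 13)
(X + m)**2 = (0 + 13)**2 = 13**2 = 169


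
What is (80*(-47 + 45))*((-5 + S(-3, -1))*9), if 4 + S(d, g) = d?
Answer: 17280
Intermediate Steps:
S(d, g) = -4 + d
(80*(-47 + 45))*((-5 + S(-3, -1))*9) = (80*(-47 + 45))*((-5 + (-4 - 3))*9) = (80*(-2))*((-5 - 7)*9) = -(-1920)*9 = -160*(-108) = 17280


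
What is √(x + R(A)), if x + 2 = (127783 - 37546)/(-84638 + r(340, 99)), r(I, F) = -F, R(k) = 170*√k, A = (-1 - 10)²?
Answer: √13405264515023/84737 ≈ 43.208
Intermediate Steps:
A = 121 (A = (-11)² = 121)
x = -259711/84737 (x = -2 + (127783 - 37546)/(-84638 - 1*99) = -2 + 90237/(-84638 - 99) = -2 + 90237/(-84737) = -2 + 90237*(-1/84737) = -2 - 90237/84737 = -259711/84737 ≈ -3.0649)
√(x + R(A)) = √(-259711/84737 + 170*√121) = √(-259711/84737 + 170*11) = √(-259711/84737 + 1870) = √(158198479/84737) = √13405264515023/84737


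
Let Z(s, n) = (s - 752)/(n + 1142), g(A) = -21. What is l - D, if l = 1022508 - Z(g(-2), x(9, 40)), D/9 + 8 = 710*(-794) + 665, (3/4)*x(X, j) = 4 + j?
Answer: 21937100829/3602 ≈ 6.0903e+6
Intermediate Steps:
x(X, j) = 16/3 + 4*j/3 (x(X, j) = 4*(4 + j)/3 = 16/3 + 4*j/3)
D = -5067747 (D = -72 + 9*(710*(-794) + 665) = -72 + 9*(-563740 + 665) = -72 + 9*(-563075) = -72 - 5067675 = -5067747)
Z(s, n) = (-752 + s)/(1142 + n)
l = 3683076135/3602 (l = 1022508 - (-752 - 21)/(1142 + (16/3 + (4/3)*40)) = 1022508 - (-773)/(1142 + (16/3 + 160/3)) = 1022508 - (-773)/(1142 + 176/3) = 1022508 - (-773)/3602/3 = 1022508 - 3*(-773)/3602 = 1022508 - 1*(-2319/3602) = 1022508 + 2319/3602 = 3683076135/3602 ≈ 1.0225e+6)
l - D = 3683076135/3602 - 1*(-5067747) = 3683076135/3602 + 5067747 = 21937100829/3602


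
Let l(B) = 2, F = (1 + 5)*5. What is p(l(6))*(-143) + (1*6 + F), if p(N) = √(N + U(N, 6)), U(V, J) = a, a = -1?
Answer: -107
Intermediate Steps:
F = 30 (F = 6*5 = 30)
U(V, J) = -1
p(N) = √(-1 + N) (p(N) = √(N - 1) = √(-1 + N))
p(l(6))*(-143) + (1*6 + F) = √(-1 + 2)*(-143) + (1*6 + 30) = √1*(-143) + (6 + 30) = 1*(-143) + 36 = -143 + 36 = -107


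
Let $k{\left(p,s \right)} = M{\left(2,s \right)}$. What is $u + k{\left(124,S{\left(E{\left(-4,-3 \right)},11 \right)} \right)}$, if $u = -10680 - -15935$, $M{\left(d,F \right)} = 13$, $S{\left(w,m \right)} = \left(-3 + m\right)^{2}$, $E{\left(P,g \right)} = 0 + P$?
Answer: $5268$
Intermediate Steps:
$E{\left(P,g \right)} = P$
$k{\left(p,s \right)} = 13$
$u = 5255$ ($u = -10680 + 15935 = 5255$)
$u + k{\left(124,S{\left(E{\left(-4,-3 \right)},11 \right)} \right)} = 5255 + 13 = 5268$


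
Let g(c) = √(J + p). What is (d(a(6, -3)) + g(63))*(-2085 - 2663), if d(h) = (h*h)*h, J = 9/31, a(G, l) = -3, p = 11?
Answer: 128196 - 23740*√434/31 ≈ 1.1224e+5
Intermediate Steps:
J = 9/31 (J = 9*(1/31) = 9/31 ≈ 0.29032)
d(h) = h³ (d(h) = h²*h = h³)
g(c) = 5*√434/31 (g(c) = √(9/31 + 11) = √(350/31) = 5*√434/31)
(d(a(6, -3)) + g(63))*(-2085 - 2663) = ((-3)³ + 5*√434/31)*(-2085 - 2663) = (-27 + 5*√434/31)*(-4748) = 128196 - 23740*√434/31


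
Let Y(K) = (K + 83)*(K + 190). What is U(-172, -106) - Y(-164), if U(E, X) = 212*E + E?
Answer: -34530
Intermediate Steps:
Y(K) = (83 + K)*(190 + K)
U(E, X) = 213*E
U(-172, -106) - Y(-164) = 213*(-172) - (15770 + (-164)**2 + 273*(-164)) = -36636 - (15770 + 26896 - 44772) = -36636 - 1*(-2106) = -36636 + 2106 = -34530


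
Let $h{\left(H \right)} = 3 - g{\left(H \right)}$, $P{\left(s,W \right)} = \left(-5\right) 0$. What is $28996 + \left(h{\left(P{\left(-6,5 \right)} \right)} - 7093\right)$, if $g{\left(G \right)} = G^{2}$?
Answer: $21906$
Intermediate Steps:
$P{\left(s,W \right)} = 0$
$h{\left(H \right)} = 3 - H^{2}$
$28996 + \left(h{\left(P{\left(-6,5 \right)} \right)} - 7093\right) = 28996 + \left(\left(3 - 0^{2}\right) - 7093\right) = 28996 + \left(\left(3 - 0\right) - 7093\right) = 28996 + \left(\left(3 + 0\right) - 7093\right) = 28996 + \left(3 - 7093\right) = 28996 - 7090 = 21906$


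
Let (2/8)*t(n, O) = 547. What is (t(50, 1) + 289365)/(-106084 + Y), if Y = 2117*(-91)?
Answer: -291553/298731 ≈ -0.97597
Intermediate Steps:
Y = -192647
t(n, O) = 2188 (t(n, O) = 4*547 = 2188)
(t(50, 1) + 289365)/(-106084 + Y) = (2188 + 289365)/(-106084 - 192647) = 291553/(-298731) = 291553*(-1/298731) = -291553/298731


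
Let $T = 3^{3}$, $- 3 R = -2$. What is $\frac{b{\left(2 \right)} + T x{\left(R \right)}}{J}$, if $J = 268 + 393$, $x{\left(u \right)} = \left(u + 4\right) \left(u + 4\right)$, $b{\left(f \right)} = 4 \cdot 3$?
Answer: $\frac{600}{661} \approx 0.90772$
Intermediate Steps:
$R = \frac{2}{3}$ ($R = \left(- \frac{1}{3}\right) \left(-2\right) = \frac{2}{3} \approx 0.66667$)
$b{\left(f \right)} = 12$
$x{\left(u \right)} = \left(4 + u\right)^{2}$ ($x{\left(u \right)} = \left(4 + u\right) \left(4 + u\right) = \left(4 + u\right)^{2}$)
$T = 27$
$J = 661$
$\frac{b{\left(2 \right)} + T x{\left(R \right)}}{J} = \frac{12 + 27 \left(4 + \frac{2}{3}\right)^{2}}{661} = \left(12 + 27 \left(\frac{14}{3}\right)^{2}\right) \frac{1}{661} = \left(12 + 27 \cdot \frac{196}{9}\right) \frac{1}{661} = \left(12 + 588\right) \frac{1}{661} = 600 \cdot \frac{1}{661} = \frac{600}{661}$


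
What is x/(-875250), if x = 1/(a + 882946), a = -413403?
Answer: -1/410967510750 ≈ -2.4333e-12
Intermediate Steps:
x = 1/469543 (x = 1/(-413403 + 882946) = 1/469543 ≈ 2.1297e-6)
x/(-875250) = (1/469543)/(-875250) = (1/469543)*(-1/875250) = -1/410967510750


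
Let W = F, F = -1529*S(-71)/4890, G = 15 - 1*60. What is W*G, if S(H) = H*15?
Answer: -4885155/326 ≈ -14985.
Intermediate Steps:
G = -45 (G = 15 - 60 = -45)
S(H) = 15*H
F = 108559/326 (F = -1529/(4890/((15*(-71)))) = -1529/(4890/(-1065)) = -1529/(4890*(-1/1065)) = -1529/(-326/71) = -1529*(-71/326) = 108559/326 ≈ 333.00)
W = 108559/326 ≈ 333.00
W*G = (108559/326)*(-45) = -4885155/326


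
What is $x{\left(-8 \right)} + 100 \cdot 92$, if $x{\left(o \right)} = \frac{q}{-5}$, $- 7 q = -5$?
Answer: $\frac{64399}{7} \approx 9199.9$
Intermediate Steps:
$q = \frac{5}{7}$ ($q = \left(- \frac{1}{7}\right) \left(-5\right) = \frac{5}{7} \approx 0.71429$)
$x{\left(o \right)} = - \frac{1}{7}$ ($x{\left(o \right)} = \frac{5}{7 \left(-5\right)} = \frac{5}{7} \left(- \frac{1}{5}\right) = - \frac{1}{7}$)
$x{\left(-8 \right)} + 100 \cdot 92 = - \frac{1}{7} + 100 \cdot 92 = - \frac{1}{7} + 9200 = \frac{64399}{7}$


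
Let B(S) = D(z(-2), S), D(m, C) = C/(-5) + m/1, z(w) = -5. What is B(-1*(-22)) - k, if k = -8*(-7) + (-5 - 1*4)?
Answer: -282/5 ≈ -56.400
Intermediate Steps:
D(m, C) = m - C/5 (D(m, C) = C*(-1/5) + m*1 = -C/5 + m = m - C/5)
B(S) = -5 - S/5
k = 47 (k = 56 + (-5 - 4) = 56 - 9 = 47)
B(-1*(-22)) - k = (-5 - (-1)*(-22)/5) - 1*47 = (-5 - 1/5*22) - 47 = (-5 - 22/5) - 47 = -47/5 - 47 = -282/5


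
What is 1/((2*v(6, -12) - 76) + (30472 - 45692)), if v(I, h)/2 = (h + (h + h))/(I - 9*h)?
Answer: -19/290648 ≈ -6.5371e-5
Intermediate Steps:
v(I, h) = 6*h/(I - 9*h) (v(I, h) = 2*((h + (h + h))/(I - 9*h)) = 2*((h + 2*h)/(I - 9*h)) = 2*((3*h)/(I - 9*h)) = 2*(3*h/(I - 9*h)) = 6*h/(I - 9*h))
1/((2*v(6, -12) - 76) + (30472 - 45692)) = 1/((2*(6*(-12)/(6 - 9*(-12))) - 76) + (30472 - 45692)) = 1/((2*(6*(-12)/(6 + 108)) - 76) - 15220) = 1/((2*(6*(-12)/114) - 76) - 15220) = 1/((2*(6*(-12)*(1/114)) - 76) - 15220) = 1/((2*(-12/19) - 76) - 15220) = 1/((-24/19 - 76) - 15220) = 1/(-1468/19 - 15220) = 1/(-290648/19) = -19/290648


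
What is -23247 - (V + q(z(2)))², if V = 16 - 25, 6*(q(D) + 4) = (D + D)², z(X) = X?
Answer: -210184/9 ≈ -23354.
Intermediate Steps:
q(D) = -4 + 2*D²/3 (q(D) = -4 + (D + D)²/6 = -4 + (2*D)²/6 = -4 + (4*D²)/6 = -4 + 2*D²/3)
V = -9
-23247 - (V + q(z(2)))² = -23247 - (-9 + (-4 + (⅔)*2²))² = -23247 - (-9 + (-4 + (⅔)*4))² = -23247 - (-9 + (-4 + 8/3))² = -23247 - (-9 - 4/3)² = -23247 - (-31/3)² = -23247 - 1*961/9 = -23247 - 961/9 = -210184/9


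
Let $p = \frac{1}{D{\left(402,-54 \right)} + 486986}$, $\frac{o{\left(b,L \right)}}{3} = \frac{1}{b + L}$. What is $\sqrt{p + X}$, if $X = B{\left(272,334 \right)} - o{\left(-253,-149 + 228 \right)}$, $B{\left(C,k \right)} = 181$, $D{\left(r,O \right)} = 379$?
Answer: $\frac{\sqrt{144638732934213810}}{28267170} \approx 13.454$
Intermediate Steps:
$o{\left(b,L \right)} = \frac{3}{L + b}$ ($o{\left(b,L \right)} = \frac{3}{b + L} = \frac{3}{L + b}$)
$X = \frac{10499}{58}$ ($X = 181 - \frac{3}{\left(-149 + 228\right) - 253} = 181 - \frac{3}{79 - 253} = 181 - \frac{3}{-174} = 181 - 3 \left(- \frac{1}{174}\right) = 181 - - \frac{1}{58} = 181 + \frac{1}{58} = \frac{10499}{58} \approx 181.02$)
$p = \frac{1}{487365}$ ($p = \frac{1}{379 + 486986} = \frac{1}{487365} \approx 2.0518 \cdot 10^{-6}$)
$\sqrt{p + X} = \sqrt{\frac{1}{487365} + \frac{10499}{58}} = \sqrt{\frac{5116845193}{28267170}} = \frac{\sqrt{144638732934213810}}{28267170}$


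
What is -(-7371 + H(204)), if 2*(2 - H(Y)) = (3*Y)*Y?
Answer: 69793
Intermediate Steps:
H(Y) = 2 - 3*Y²/2 (H(Y) = 2 - 3*Y*Y/2 = 2 - 3*Y²/2)
-(-7371 + H(204)) = -(-7371 + (2 - 3/2*204²)) = -(-7371 + (2 - 3/2*41616)) = -(-7371 + (2 - 62424)) = -(-7371 - 62422) = -1*(-69793) = 69793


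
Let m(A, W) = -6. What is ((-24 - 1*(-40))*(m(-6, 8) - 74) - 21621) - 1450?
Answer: -24351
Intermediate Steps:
((-24 - 1*(-40))*(m(-6, 8) - 74) - 21621) - 1450 = ((-24 - 1*(-40))*(-6 - 74) - 21621) - 1450 = ((-24 + 40)*(-80) - 21621) - 1450 = (16*(-80) - 21621) - 1450 = (-1280 - 21621) - 1450 = -22901 - 1450 = -24351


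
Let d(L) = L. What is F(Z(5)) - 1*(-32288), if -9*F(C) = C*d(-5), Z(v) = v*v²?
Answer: 291217/9 ≈ 32357.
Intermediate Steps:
Z(v) = v³
F(C) = 5*C/9 (F(C) = -C*(-5)/9 = -(-5)*C/9 = 5*C/9)
F(Z(5)) - 1*(-32288) = (5/9)*5³ - 1*(-32288) = (5/9)*125 + 32288 = 625/9 + 32288 = 291217/9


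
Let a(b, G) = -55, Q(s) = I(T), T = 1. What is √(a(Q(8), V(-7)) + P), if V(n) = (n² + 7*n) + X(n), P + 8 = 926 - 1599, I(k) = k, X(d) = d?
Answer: 4*I*√46 ≈ 27.129*I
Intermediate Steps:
Q(s) = 1
P = -681 (P = -8 + (926 - 1599) = -8 - 673 = -681)
V(n) = n² + 8*n (V(n) = (n² + 7*n) + n = n² + 8*n)
√(a(Q(8), V(-7)) + P) = √(-55 - 681) = √(-736) = 4*I*√46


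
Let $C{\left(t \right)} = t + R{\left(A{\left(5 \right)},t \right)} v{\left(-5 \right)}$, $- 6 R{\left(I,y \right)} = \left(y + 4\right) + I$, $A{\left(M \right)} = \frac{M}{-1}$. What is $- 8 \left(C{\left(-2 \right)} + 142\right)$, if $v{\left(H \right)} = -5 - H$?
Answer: $-1120$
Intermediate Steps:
$A{\left(M \right)} = - M$ ($A{\left(M \right)} = M \left(-1\right) = - M$)
$R{\left(I,y \right)} = - \frac{2}{3} - \frac{I}{6} - \frac{y}{6}$ ($R{\left(I,y \right)} = - \frac{\left(y + 4\right) + I}{6} = - \frac{\left(4 + y\right) + I}{6} = - \frac{4 + I + y}{6} = - \frac{2}{3} - \frac{I}{6} - \frac{y}{6}$)
$C{\left(t \right)} = t$ ($C{\left(t \right)} = t + \left(- \frac{2}{3} - \frac{\left(-1\right) 5}{6} - \frac{t}{6}\right) \left(-5 - -5\right) = t + \left(- \frac{2}{3} - - \frac{5}{6} - \frac{t}{6}\right) \left(-5 + 5\right) = t + \left(- \frac{2}{3} + \frac{5}{6} - \frac{t}{6}\right) 0 = t + \left(\frac{1}{6} - \frac{t}{6}\right) 0 = t + 0 = t$)
$- 8 \left(C{\left(-2 \right)} + 142\right) = - 8 \left(-2 + 142\right) = \left(-8\right) 140 = -1120$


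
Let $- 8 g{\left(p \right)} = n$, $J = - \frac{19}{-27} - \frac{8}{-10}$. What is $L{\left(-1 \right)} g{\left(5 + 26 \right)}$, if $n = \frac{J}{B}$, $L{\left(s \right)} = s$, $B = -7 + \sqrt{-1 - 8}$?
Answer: $- \frac{49}{2160} - \frac{7 i}{720} \approx -0.022685 - 0.0097222 i$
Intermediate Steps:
$B = -7 + 3 i$ ($B = -7 + \sqrt{-9} = -7 + 3 i \approx -7.0 + 3.0 i$)
$J = \frac{203}{135}$ ($J = \left(-19\right) \left(- \frac{1}{27}\right) - - \frac{4}{5} = \frac{19}{27} + \frac{4}{5} = \frac{203}{135} \approx 1.5037$)
$n = \frac{7 \left(-7 - 3 i\right)}{270}$ ($n = \frac{203}{135 \left(-7 + 3 i\right)} = \frac{203 \frac{-7 - 3 i}{58}}{135} = \frac{7 \left(-7 - 3 i\right)}{270} \approx -0.18148 - 0.077778 i$)
$g{\left(p \right)} = \frac{49}{2160} + \frac{7 i}{720}$ ($g{\left(p \right)} = - \frac{- \frac{49}{270} - \frac{7 i}{90}}{8} = \frac{49}{2160} + \frac{7 i}{720}$)
$L{\left(-1 \right)} g{\left(5 + 26 \right)} = - (\frac{49}{2160} + \frac{7 i}{720}) = - \frac{49}{2160} - \frac{7 i}{720}$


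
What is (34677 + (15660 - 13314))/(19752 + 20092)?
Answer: 5289/5692 ≈ 0.92920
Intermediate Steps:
(34677 + (15660 - 13314))/(19752 + 20092) = (34677 + 2346)/39844 = 37023*(1/39844) = 5289/5692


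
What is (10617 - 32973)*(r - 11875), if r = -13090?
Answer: 558117540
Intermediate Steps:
(10617 - 32973)*(r - 11875) = (10617 - 32973)*(-13090 - 11875) = -22356*(-24965) = 558117540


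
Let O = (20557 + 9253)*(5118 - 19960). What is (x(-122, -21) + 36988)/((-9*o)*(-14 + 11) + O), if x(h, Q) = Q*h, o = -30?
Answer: -3955/44244083 ≈ -8.9390e-5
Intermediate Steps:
O = -442440020 (O = 29810*(-14842) = -442440020)
(x(-122, -21) + 36988)/((-9*o)*(-14 + 11) + O) = (-21*(-122) + 36988)/((-9*(-30))*(-14 + 11) - 442440020) = (2562 + 36988)/(270*(-3) - 442440020) = 39550/(-810 - 442440020) = 39550/(-442440830) = 39550*(-1/442440830) = -3955/44244083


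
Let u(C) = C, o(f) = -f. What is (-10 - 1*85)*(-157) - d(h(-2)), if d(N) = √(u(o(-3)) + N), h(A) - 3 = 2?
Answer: 14915 - 2*√2 ≈ 14912.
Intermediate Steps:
h(A) = 5 (h(A) = 3 + 2 = 5)
d(N) = √(3 + N) (d(N) = √(-1*(-3) + N) = √(3 + N))
(-10 - 1*85)*(-157) - d(h(-2)) = (-10 - 1*85)*(-157) - √(3 + 5) = (-10 - 85)*(-157) - √8 = -95*(-157) - 2*√2 = 14915 - 2*√2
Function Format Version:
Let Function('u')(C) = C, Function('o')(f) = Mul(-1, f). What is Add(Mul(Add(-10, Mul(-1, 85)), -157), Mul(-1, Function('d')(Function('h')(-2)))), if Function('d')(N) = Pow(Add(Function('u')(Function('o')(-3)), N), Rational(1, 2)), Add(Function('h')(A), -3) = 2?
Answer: Add(14915, Mul(-2, Pow(2, Rational(1, 2)))) ≈ 14912.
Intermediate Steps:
Function('h')(A) = 5 (Function('h')(A) = Add(3, 2) = 5)
Function('d')(N) = Pow(Add(3, N), Rational(1, 2)) (Function('d')(N) = Pow(Add(Mul(-1, -3), N), Rational(1, 2)) = Pow(Add(3, N), Rational(1, 2)))
Add(Mul(Add(-10, Mul(-1, 85)), -157), Mul(-1, Function('d')(Function('h')(-2)))) = Add(Mul(Add(-10, Mul(-1, 85)), -157), Mul(-1, Pow(Add(3, 5), Rational(1, 2)))) = Add(Mul(Add(-10, -85), -157), Mul(-1, Pow(8, Rational(1, 2)))) = Add(Mul(-95, -157), Mul(-1, Mul(2, Pow(2, Rational(1, 2))))) = Add(14915, Mul(-2, Pow(2, Rational(1, 2))))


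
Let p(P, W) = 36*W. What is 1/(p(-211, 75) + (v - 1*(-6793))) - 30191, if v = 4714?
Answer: -428923536/14207 ≈ -30191.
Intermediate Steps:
1/(p(-211, 75) + (v - 1*(-6793))) - 30191 = 1/(36*75 + (4714 - 1*(-6793))) - 30191 = 1/(2700 + (4714 + 6793)) - 30191 = 1/(2700 + 11507) - 30191 = 1/14207 - 30191 = -428923536/14207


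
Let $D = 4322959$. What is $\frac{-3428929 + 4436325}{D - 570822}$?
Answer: $\frac{1007396}{3752137} \approx 0.26849$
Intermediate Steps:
$\frac{-3428929 + 4436325}{D - 570822} = \frac{-3428929 + 4436325}{4322959 - 570822} = \frac{1007396}{3752137}$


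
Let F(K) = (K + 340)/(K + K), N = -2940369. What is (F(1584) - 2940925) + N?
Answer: -4657984367/792 ≈ -5.8813e+6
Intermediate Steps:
F(K) = (340 + K)/(2*K) (F(K) = (340 + K)/((2*K)) = (1/(2*K))*(340 + K) = (340 + K)/(2*K))
(F(1584) - 2940925) + N = ((½)*(340 + 1584)/1584 - 2940925) - 2940369 = ((½)*(1/1584)*1924 - 2940925) - 2940369 = (481/792 - 2940925) - 2940369 = -2329212119/792 - 2940369 = -4657984367/792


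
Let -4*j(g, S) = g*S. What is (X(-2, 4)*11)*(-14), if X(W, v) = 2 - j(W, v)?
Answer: 0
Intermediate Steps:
j(g, S) = -S*g/4 (j(g, S) = -g*S/4 = -S*g/4)
X(W, v) = 2 + W*v/4 (X(W, v) = 2 - (-1)*v*W/4 = 2 - (-1)*W*v/4 = 2 + W*v/4)
(X(-2, 4)*11)*(-14) = ((2 + (1/4)*(-2)*4)*11)*(-14) = ((2 - 2)*11)*(-14) = (0*11)*(-14) = 0*(-14) = 0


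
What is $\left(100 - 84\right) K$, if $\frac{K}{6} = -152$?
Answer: $-14592$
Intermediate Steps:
$K = -912$ ($K = 6 \left(-152\right) = -912$)
$\left(100 - 84\right) K = \left(100 - 84\right) \left(-912\right) = 16 \left(-912\right) = -14592$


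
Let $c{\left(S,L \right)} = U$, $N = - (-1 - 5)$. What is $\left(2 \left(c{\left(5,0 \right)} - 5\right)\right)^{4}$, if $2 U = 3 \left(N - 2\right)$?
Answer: $16$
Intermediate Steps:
$N = 6$ ($N = \left(-1\right) \left(-6\right) = 6$)
$U = 6$ ($U = \frac{3 \left(6 - 2\right)}{2} = \frac{3 \cdot 4}{2} = \frac{1}{2} \cdot 12 = 6$)
$c{\left(S,L \right)} = 6$
$\left(2 \left(c{\left(5,0 \right)} - 5\right)\right)^{4} = \left(2 \left(6 - 5\right)\right)^{4} = \left(2 \cdot 1\right)^{4} = 2^{4} = 16$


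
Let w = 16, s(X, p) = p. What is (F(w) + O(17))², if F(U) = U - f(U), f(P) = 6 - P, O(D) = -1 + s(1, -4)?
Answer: 441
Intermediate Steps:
O(D) = -5 (O(D) = -1 - 4 = -5)
F(U) = -6 + 2*U (F(U) = U - (6 - U) = U + (-6 + U) = -6 + 2*U)
(F(w) + O(17))² = ((-6 + 2*16) - 5)² = ((-6 + 32) - 5)² = (26 - 5)² = 21² = 441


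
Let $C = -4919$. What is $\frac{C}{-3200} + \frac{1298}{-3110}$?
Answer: $\frac{1114449}{995200} \approx 1.1198$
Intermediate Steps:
$\frac{C}{-3200} + \frac{1298}{-3110} = - \frac{4919}{-3200} + \frac{1298}{-3110} = \left(-4919\right) \left(- \frac{1}{3200}\right) + 1298 \left(- \frac{1}{3110}\right) = \frac{4919}{3200} - \frac{649}{1555} = \frac{1114449}{995200}$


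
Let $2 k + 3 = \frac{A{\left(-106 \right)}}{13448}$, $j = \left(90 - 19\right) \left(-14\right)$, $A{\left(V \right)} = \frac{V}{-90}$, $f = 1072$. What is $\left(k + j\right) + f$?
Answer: $\frac{92589533}{1210320} \approx 76.5$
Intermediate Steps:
$A{\left(V \right)} = - \frac{V}{90}$ ($A{\left(V \right)} = V \left(- \frac{1}{90}\right) = - \frac{V}{90}$)
$j = -994$ ($j = 71 \left(-14\right) = -994$)
$k = - \frac{1815427}{1210320}$ ($k = - \frac{3}{2} + \frac{\left(- \frac{1}{90}\right) \left(-106\right) \frac{1}{13448}}{2} = - \frac{3}{2} + \frac{\frac{53}{45} \cdot \frac{1}{13448}}{2} = - \frac{3}{2} + \frac{1}{2} \cdot \frac{53}{605160} = - \frac{3}{2} + \frac{53}{1210320} = - \frac{1815427}{1210320} \approx -1.5$)
$\left(k + j\right) + f = \left(- \frac{1815427}{1210320} - 994\right) + 1072 = - \frac{1204873507}{1210320} + 1072 = \frac{92589533}{1210320}$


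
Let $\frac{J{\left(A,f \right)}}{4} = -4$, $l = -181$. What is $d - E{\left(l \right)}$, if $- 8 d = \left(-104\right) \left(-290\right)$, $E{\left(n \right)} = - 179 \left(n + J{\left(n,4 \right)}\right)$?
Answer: $-39033$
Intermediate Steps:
$J{\left(A,f \right)} = -16$ ($J{\left(A,f \right)} = 4 \left(-4\right) = -16$)
$E{\left(n \right)} = 2864 - 179 n$ ($E{\left(n \right)} = - 179 \left(n - 16\right) = - 179 \left(-16 + n\right) = 2864 - 179 n$)
$d = -3770$ ($d = - \frac{\left(-104\right) \left(-290\right)}{8} = \left(- \frac{1}{8}\right) 30160 = -3770$)
$d - E{\left(l \right)} = -3770 - \left(2864 - -32399\right) = -3770 - \left(2864 + 32399\right) = -3770 - 35263 = -39033$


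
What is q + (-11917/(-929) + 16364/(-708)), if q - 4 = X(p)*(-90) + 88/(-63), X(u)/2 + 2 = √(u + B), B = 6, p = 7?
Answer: 1216586654/3453093 - 180*√13 ≈ -296.68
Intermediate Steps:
X(u) = -4 + 2*√(6 + u) (X(u) = -4 + 2*√(u + 6) = -4 + 2*√(6 + u))
q = 22844/63 - 180*√13 (q = 4 + ((-4 + 2*√(6 + 7))*(-90) + 88/(-63)) = 4 + ((-4 + 2*√13)*(-90) + 88*(-1/63)) = 4 + ((360 - 180*√13) - 88/63) = 4 + (22592/63 - 180*√13) = 22844/63 - 180*√13 ≈ -286.40)
q + (-11917/(-929) + 16364/(-708)) = (22844/63 - 180*√13) + (-11917/(-929) + 16364/(-708)) = (22844/63 - 180*√13) + (-11917*(-1/929) + 16364*(-1/708)) = (22844/63 - 180*√13) + (11917/929 - 4091/177) = (22844/63 - 180*√13) - 1691230/164433 = 1216586654/3453093 - 180*√13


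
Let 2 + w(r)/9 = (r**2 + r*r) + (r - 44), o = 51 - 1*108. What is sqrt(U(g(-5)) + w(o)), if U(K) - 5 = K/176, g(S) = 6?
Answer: sqrt(111436226)/44 ≈ 239.92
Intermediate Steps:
U(K) = 5 + K/176
o = -57 (o = 51 - 108 = -57)
w(r) = -414 + 9*r + 18*r**2 (w(r) = -18 + 9*((r**2 + r*r) + (r - 44)) = -18 + 9*((r**2 + r**2) + (-44 + r)) = -18 + 9*(2*r**2 + (-44 + r)) = -18 + 9*(-44 + r + 2*r**2) = -18 + (-396 + 9*r + 18*r**2) = -414 + 9*r + 18*r**2)
sqrt(U(g(-5)) + w(o)) = sqrt((5 + (1/176)*6) + (-414 + 9*(-57) + 18*(-57)**2)) = sqrt((5 + 3/88) + (-414 - 513 + 18*3249)) = sqrt(443/88 + (-414 - 513 + 58482)) = sqrt(443/88 + 57555) = sqrt(5065283/88) = sqrt(111436226)/44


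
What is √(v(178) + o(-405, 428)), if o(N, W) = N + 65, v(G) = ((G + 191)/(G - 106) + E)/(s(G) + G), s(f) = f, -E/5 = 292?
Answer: I*√174432702/712 ≈ 18.55*I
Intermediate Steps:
E = -1460 (E = -5*292 = -1460)
v(G) = (-1460 + (191 + G)/(-106 + G))/(2*G) (v(G) = ((G + 191)/(G - 106) - 1460)/(G + G) = ((191 + G)/(-106 + G) - 1460)/((2*G)) = ((191 + G)/(-106 + G) - 1460)*(1/(2*G)) = (-1460 + (191 + G)/(-106 + G))*(1/(2*G)) = (-1460 + (191 + G)/(-106 + G))/(2*G))
o(N, W) = 65 + N
√(v(178) + o(-405, 428)) = √((½)*(154951 - 1459*178)/(178*(-106 + 178)) + (65 - 405)) = √((½)*(1/178)*(154951 - 259702)/72 - 340) = √((½)*(1/178)*(1/72)*(-104751) - 340) = √(-11639/2848 - 340) = √(-979959/2848) = I*√174432702/712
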